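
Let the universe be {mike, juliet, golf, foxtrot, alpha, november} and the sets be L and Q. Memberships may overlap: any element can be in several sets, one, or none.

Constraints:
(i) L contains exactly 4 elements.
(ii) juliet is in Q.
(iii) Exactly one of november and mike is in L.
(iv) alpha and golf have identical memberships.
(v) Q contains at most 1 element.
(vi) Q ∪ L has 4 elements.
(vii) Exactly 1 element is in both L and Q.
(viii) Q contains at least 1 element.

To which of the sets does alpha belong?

alpha: L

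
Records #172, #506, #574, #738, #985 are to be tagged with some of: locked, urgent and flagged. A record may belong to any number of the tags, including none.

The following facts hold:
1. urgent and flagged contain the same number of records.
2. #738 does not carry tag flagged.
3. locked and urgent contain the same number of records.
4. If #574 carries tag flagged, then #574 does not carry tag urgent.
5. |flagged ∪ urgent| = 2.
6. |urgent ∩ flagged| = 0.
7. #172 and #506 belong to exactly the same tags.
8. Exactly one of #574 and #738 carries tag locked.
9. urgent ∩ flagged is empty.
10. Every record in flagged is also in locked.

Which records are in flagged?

flagged = {#574}

From (2): #738 ∉ flagged.
Suppose #172 ∈ flagged: no assignment then satisfies all the clues, so #172 ∉ flagged.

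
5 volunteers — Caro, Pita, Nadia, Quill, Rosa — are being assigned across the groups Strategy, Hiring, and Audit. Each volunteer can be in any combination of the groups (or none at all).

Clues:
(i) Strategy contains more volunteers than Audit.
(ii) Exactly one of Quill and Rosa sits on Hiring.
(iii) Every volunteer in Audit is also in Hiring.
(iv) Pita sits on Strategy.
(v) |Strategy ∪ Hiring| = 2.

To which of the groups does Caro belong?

Caro: none

From (iv): Pita ∈ Strategy.
Suppose Caro ∈ Strategy: no assignment then satisfies all the clues, so Caro ∉ Strategy.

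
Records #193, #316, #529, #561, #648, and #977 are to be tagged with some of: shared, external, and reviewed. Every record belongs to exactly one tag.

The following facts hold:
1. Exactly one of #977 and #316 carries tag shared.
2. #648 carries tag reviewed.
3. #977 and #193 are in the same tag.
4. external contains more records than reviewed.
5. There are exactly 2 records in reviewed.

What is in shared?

shared = {#316}

From (2): #648 ∈ reviewed.
Suppose #193 ∈ shared: no assignment then satisfies all the clues, so #193 ∉ shared.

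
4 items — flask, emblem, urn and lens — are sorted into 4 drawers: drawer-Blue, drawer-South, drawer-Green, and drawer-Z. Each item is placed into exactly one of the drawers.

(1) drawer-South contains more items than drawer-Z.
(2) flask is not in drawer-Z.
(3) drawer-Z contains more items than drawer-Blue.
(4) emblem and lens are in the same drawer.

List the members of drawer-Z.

drawer-Z = {urn}

From (2): flask ∉ drawer-Z.
Suppose emblem ∈ drawer-Z: no assignment then satisfies all the clues, so emblem ∉ drawer-Z.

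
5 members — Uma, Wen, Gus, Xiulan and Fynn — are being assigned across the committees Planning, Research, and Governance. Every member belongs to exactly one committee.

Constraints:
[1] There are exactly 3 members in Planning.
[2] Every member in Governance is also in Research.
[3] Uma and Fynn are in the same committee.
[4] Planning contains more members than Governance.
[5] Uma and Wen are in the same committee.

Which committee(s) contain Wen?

Wen: Planning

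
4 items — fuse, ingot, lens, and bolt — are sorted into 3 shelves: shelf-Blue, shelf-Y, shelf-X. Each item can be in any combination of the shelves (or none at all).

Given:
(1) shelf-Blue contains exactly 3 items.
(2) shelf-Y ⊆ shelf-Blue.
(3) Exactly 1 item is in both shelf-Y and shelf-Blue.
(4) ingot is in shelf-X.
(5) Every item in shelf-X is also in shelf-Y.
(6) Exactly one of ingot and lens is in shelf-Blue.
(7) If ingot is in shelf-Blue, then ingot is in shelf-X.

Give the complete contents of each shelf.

shelf-Blue = {bolt, fuse, ingot}; shelf-Y = {ingot}; shelf-X = {ingot}

From (4): ingot ∈ shelf-X.
(5) with ingot ∈ shelf-X: ingot ∈ shelf-Y.
(2) with ingot ∈ shelf-Y: ingot ∈ shelf-Blue.
(6) (exactly one): lens ∉ shelf-Blue.
(1): only 3 candidates remain for shelf-Blue, so all are in.
(2) contrapositive: lens ∉ shelf-Y.
(5) contrapositive: lens ∉ shelf-X.
Suppose fuse ∈ shelf-Y: no assignment then satisfies all the clues, so fuse ∉ shelf-Y.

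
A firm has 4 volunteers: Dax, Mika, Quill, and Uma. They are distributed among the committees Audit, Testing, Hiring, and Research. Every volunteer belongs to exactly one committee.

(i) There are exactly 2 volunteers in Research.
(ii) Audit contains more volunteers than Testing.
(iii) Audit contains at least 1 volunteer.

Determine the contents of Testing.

Testing = {}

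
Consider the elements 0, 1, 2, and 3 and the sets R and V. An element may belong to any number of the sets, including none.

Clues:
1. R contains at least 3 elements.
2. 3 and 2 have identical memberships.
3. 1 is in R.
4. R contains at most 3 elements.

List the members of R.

R = {1, 2, 3}

From (3): 1 ∈ R.
Suppose 0 ∈ R: no assignment then satisfies all the clues, so 0 ∉ R.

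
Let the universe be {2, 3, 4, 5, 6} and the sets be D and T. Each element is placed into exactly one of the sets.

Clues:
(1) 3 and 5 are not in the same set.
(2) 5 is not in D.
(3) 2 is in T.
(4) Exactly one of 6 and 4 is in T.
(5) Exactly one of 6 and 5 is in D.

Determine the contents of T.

T = {2, 4, 5}

From (2): 5 ∉ D.
From (3): 2 ∈ T.
(5) (exactly one): 6 ∈ D.
Only one set left: 5 ∈ T.
(1): 3 ∉ T.
(4) (exactly one): 4 ∈ T.
Only one set left: 3 ∈ D.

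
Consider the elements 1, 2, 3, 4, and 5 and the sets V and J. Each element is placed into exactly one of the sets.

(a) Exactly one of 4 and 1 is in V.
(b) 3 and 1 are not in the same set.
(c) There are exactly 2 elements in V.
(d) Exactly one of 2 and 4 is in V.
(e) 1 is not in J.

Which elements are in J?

From (e): 1 ∉ J.
Only one set left: 1 ∈ V.
(a) (exactly one): 4 ∉ V.
(b): 3 ∉ V.
(d) (exactly one): 2 ∈ V.
Only one set left: 3 ∈ J.
Only one set left: 4 ∈ J.
(c): V already has 2, so the rest are out.
Only one set left: 5 ∈ J.

J = {3, 4, 5}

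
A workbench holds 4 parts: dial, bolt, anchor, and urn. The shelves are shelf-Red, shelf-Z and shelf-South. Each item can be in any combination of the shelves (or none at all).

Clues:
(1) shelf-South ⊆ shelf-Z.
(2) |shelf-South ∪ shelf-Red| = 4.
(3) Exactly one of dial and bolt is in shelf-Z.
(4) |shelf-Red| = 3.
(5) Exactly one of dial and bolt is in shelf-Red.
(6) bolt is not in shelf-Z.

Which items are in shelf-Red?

shelf-Red = {anchor, bolt, urn}

From (6): bolt ∉ shelf-Z.
(1) contrapositive: bolt ∉ shelf-South.
(3) (exactly one): dial ∈ shelf-Z.
Suppose dial ∈ shelf-Red: no assignment then satisfies all the clues, so dial ∉ shelf-Red.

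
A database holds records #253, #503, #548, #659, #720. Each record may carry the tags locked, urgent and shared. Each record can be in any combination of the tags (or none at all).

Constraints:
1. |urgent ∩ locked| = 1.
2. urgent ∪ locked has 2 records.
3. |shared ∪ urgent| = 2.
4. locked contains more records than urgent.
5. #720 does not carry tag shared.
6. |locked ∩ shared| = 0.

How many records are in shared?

1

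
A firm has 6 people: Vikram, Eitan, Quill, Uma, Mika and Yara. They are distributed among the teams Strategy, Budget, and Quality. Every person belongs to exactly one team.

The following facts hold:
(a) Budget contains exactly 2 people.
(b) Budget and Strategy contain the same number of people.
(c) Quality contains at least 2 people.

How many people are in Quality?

2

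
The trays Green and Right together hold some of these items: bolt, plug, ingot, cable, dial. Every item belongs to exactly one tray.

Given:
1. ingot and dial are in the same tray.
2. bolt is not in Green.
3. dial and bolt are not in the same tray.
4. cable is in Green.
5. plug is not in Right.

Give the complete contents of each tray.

Green = {cable, dial, ingot, plug}; Right = {bolt}

From (2): bolt ∉ Green.
From (4): cable ∈ Green.
From (5): plug ∉ Right.
Only one tray left: bolt ∈ Right.
Only one tray left: plug ∈ Green.
(3): dial ∉ Right.
Only one tray left: dial ∈ Green.
(1): ingot matches dial: ingot ∈ Green.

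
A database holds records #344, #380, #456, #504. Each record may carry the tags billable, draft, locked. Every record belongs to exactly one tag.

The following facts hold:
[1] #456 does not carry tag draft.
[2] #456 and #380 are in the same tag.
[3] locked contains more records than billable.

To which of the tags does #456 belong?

#456: locked

From (1): #456 ∉ draft.
(2): #380 matches #456: #380 ∉ draft.
Suppose #456 ∈ billable: no assignment then satisfies all the clues, so #456 ∉ billable.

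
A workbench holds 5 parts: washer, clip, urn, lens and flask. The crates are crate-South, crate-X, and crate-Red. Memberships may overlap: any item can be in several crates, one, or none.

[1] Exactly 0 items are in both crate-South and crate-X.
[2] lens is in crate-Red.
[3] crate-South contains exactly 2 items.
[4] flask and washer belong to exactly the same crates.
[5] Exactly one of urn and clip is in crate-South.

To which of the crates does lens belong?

From (2): lens ∈ crate-Red.
Suppose lens ∉ crate-South: no assignment then satisfies all the clues, so lens ∈ crate-South.

lens: crate-Red, crate-South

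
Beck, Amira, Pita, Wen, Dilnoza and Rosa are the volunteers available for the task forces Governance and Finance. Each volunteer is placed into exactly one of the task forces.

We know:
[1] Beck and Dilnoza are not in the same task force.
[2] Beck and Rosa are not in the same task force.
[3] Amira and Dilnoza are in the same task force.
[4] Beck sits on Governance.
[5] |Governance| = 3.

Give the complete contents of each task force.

From (4): Beck ∈ Governance.
(1): Dilnoza ∉ Governance.
(2): Rosa ∉ Governance.
(3): Amira matches Dilnoza: Amira ∉ Governance.
(5): only 3 candidates remain for Governance, so all are in.
Only one task force left: Amira ∈ Finance.
Only one task force left: Dilnoza ∈ Finance.
Only one task force left: Rosa ∈ Finance.

Governance = {Beck, Pita, Wen}; Finance = {Amira, Dilnoza, Rosa}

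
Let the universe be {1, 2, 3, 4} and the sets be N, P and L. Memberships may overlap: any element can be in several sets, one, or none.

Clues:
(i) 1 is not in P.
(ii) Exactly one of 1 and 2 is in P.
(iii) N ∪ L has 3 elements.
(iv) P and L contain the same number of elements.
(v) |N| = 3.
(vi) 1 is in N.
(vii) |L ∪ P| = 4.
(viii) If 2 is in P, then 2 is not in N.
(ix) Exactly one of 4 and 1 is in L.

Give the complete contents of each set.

N = {1, 3, 4}; P = {2, 4}; L = {1, 3}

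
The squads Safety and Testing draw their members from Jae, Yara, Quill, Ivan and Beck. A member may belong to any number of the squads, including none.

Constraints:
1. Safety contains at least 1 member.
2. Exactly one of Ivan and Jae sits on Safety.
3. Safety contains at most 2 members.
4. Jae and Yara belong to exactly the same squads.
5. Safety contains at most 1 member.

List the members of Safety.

Safety = {Ivan}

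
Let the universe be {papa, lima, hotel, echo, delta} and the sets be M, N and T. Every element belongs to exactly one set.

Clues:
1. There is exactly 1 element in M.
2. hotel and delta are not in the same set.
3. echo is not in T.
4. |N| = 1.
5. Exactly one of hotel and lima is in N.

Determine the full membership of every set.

M = {echo}; N = {hotel}; T = {delta, lima, papa}

From (3): echo ∉ T.
Suppose papa ∈ M: no assignment then satisfies all the clues, so papa ∉ M.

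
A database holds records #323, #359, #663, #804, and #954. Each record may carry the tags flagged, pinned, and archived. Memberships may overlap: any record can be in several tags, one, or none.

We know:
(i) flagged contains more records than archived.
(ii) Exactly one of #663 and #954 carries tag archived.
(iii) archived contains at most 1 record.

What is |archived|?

1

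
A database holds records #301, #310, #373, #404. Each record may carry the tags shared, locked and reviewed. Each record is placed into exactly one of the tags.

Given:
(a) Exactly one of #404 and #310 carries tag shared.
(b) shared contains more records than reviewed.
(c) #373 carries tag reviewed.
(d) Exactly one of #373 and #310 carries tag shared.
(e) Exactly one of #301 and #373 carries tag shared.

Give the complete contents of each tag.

shared = {#301, #310}; locked = {#404}; reviewed = {#373}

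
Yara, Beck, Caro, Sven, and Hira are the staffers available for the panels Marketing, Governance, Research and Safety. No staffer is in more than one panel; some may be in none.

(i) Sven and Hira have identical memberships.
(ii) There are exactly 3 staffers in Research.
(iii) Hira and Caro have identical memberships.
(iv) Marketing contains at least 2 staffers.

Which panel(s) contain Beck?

Beck: Marketing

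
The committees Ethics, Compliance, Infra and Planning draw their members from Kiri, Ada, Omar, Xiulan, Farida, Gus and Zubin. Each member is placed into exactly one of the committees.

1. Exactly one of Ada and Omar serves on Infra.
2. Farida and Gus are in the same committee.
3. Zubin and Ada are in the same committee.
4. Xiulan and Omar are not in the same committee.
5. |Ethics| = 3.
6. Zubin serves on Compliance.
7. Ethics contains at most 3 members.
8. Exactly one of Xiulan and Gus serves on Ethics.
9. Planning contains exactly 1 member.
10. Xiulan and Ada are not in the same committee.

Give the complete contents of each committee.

Ethics = {Farida, Gus, Kiri}; Compliance = {Ada, Zubin}; Infra = {Omar}; Planning = {Xiulan}

From (6): Zubin ∈ Compliance.
(3): Ada matches Zubin: Ada ∉ Ethics.
(3): Ada matches Zubin: Ada ∈ Compliance.
(10): Xiulan ∉ Compliance.
(1) (exactly one): Omar ∈ Infra.
(4): Xiulan ∉ Infra.
Suppose Kiri ∉ Ethics: no assignment then satisfies all the clues, so Kiri ∈ Ethics.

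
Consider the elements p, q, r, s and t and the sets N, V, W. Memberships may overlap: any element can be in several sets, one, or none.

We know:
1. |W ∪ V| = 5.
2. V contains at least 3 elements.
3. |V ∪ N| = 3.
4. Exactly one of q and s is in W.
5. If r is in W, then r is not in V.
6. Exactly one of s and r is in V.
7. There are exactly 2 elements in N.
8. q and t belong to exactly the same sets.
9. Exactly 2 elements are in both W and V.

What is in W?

W = {p, q, r, t}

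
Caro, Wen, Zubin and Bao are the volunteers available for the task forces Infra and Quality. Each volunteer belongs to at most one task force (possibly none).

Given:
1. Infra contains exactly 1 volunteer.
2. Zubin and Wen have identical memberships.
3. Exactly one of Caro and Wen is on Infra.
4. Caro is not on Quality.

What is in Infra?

From (4): Caro ∉ Quality.
Suppose Caro ∉ Infra: no assignment then satisfies all the clues, so Caro ∈ Infra.

Infra = {Caro}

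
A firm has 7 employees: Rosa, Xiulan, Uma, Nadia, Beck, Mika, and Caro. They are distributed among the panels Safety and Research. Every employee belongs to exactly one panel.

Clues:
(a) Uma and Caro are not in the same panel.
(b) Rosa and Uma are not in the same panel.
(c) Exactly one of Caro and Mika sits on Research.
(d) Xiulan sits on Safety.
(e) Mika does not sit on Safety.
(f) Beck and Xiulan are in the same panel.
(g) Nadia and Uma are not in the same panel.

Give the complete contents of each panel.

Safety = {Beck, Caro, Nadia, Rosa, Xiulan}; Research = {Mika, Uma}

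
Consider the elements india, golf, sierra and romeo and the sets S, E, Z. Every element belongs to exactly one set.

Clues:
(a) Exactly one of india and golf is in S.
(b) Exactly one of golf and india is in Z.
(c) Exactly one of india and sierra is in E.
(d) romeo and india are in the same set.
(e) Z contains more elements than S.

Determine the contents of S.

S = {golf}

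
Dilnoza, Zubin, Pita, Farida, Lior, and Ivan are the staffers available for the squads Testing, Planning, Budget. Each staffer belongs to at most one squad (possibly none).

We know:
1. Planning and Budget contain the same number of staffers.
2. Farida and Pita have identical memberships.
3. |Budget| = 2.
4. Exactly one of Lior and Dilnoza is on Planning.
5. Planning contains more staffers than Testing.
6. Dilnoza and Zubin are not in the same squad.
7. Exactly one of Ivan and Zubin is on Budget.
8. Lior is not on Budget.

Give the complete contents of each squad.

Testing = {}; Planning = {Lior, Zubin}; Budget = {Dilnoza, Ivan}

From (8): Lior ∉ Budget.
Suppose Dilnoza ∈ Testing: no assignment then satisfies all the clues, so Dilnoza ∉ Testing.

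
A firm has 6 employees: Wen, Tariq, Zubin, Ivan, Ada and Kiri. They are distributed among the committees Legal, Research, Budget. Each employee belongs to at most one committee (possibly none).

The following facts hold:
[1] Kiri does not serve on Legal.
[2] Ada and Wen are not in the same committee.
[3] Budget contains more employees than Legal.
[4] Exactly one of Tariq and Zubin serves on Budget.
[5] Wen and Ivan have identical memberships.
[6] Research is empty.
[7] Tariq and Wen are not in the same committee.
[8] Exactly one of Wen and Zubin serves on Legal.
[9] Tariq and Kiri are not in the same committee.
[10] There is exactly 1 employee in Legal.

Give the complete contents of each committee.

Legal = {Zubin}; Research = {}; Budget = {Ada, Tariq}

From (1): Kiri ∉ Legal.
(6): Research already has 0, so the rest are out.
Suppose Wen ∈ Legal: no assignment then satisfies all the clues, so Wen ∉ Legal.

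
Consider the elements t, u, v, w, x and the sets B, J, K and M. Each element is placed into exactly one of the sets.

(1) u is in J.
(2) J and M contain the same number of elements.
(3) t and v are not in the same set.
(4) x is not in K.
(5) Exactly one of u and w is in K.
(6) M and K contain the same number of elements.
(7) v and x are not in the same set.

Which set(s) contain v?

v: M

From (1): u ∈ J.
From (4): x ∉ K.
(5) (exactly one): w ∈ K.
Suppose v ∈ B: no assignment then satisfies all the clues, so v ∉ B.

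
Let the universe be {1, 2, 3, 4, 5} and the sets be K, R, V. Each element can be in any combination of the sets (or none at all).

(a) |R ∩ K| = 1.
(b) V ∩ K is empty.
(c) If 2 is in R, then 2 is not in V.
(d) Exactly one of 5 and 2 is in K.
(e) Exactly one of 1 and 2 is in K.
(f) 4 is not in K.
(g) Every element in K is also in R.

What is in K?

K = {2}

From (f): 4 ∉ K.
Suppose 1 ∈ K: no assignment then satisfies all the clues, so 1 ∉ K.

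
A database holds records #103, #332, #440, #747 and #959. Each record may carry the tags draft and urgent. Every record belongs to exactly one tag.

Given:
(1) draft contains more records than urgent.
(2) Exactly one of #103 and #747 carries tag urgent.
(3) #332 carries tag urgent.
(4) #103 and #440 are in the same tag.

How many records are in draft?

3

From (3): #332 ∈ urgent.
Suppose #103 ∉ draft: no assignment then satisfies all the clues, so #103 ∈ draft.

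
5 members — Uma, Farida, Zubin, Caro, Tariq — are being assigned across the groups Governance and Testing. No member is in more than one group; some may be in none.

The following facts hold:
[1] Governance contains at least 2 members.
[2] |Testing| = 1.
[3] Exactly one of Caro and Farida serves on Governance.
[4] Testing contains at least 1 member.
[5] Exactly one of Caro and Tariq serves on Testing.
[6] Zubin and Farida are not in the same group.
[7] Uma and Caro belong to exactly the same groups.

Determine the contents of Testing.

Testing = {Tariq}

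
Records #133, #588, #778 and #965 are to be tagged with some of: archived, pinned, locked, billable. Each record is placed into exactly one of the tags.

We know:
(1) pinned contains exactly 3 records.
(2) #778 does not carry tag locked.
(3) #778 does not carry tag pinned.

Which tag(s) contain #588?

#588: pinned

From (2): #778 ∉ locked.
From (3): #778 ∉ pinned.
(1): only 3 candidates remain for pinned, so all are in.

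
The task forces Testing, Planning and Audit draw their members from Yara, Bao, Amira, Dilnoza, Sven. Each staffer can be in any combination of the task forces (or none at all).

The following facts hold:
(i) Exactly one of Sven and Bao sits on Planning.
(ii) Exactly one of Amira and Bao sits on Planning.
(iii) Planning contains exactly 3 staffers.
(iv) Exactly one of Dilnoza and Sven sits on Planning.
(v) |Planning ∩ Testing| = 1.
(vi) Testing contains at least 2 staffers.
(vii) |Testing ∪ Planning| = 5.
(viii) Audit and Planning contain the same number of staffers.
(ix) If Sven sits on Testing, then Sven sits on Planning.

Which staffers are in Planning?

Planning = {Amira, Sven, Yara}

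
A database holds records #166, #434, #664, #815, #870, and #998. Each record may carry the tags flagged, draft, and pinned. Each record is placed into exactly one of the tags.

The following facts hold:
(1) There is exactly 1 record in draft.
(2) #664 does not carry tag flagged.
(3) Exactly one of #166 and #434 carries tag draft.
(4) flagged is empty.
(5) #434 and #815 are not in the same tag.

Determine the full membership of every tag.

flagged = {}; draft = {#434}; pinned = {#166, #664, #815, #870, #998}

From (2): #664 ∉ flagged.
(4): flagged already has 0, so the rest are out.
Suppose #166 ∈ draft: no assignment then satisfies all the clues, so #166 ∉ draft.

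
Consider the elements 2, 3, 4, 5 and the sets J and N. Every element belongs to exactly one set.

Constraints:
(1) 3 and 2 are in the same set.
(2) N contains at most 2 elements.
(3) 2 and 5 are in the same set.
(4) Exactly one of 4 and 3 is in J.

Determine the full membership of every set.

J = {2, 3, 5}; N = {4}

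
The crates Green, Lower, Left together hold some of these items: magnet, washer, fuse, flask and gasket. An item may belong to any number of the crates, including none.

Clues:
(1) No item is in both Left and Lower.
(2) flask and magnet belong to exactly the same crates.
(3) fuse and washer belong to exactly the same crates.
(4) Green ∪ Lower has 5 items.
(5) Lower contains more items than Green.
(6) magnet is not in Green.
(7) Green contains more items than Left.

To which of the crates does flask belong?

flask: Lower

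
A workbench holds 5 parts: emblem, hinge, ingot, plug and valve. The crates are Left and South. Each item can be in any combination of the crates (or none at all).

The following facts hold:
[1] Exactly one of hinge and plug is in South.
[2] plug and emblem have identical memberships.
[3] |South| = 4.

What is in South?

South = {emblem, ingot, plug, valve}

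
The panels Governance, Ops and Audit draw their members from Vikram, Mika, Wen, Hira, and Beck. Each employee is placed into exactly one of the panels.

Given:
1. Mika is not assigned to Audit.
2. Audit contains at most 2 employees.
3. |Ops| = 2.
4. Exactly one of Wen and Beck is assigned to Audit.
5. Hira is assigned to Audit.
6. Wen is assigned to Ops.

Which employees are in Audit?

Audit = {Beck, Hira}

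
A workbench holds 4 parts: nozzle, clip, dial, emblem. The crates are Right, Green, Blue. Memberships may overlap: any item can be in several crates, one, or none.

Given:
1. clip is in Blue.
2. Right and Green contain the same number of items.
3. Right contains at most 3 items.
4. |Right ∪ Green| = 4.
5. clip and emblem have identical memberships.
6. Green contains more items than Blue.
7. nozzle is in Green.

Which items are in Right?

Right = {clip, dial, emblem}

From (1): clip ∈ Blue.
From (7): nozzle ∈ Green.
(5): emblem matches clip: emblem ∈ Blue.
Suppose nozzle ∈ Right: no assignment then satisfies all the clues, so nozzle ∉ Right.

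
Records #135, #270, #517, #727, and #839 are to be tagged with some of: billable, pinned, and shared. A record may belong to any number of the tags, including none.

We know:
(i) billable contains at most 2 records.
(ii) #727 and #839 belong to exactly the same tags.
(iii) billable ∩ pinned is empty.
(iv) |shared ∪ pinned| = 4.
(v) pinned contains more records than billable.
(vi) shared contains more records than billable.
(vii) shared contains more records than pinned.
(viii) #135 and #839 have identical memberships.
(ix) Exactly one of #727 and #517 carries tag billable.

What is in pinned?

pinned = {#135, #727, #839}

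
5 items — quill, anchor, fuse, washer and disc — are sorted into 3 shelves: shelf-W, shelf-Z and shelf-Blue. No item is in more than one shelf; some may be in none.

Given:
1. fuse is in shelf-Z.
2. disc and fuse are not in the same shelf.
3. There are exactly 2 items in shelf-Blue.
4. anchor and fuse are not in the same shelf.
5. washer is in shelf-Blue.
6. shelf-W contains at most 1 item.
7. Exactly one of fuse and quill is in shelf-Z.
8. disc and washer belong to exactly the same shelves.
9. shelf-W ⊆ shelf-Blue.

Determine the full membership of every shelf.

shelf-W = {}; shelf-Z = {fuse}; shelf-Blue = {disc, washer}

From (1): fuse ∈ shelf-Z.
From (5): washer ∈ shelf-Blue.
(2): disc ∉ shelf-Z.
(4): anchor ∉ shelf-Z.
(7) (exactly one): quill ∉ shelf-Z.
(8): disc matches washer: disc ∉ shelf-W.
(8): disc matches washer: disc ∈ shelf-Blue.
(3): shelf-Blue already has 2, so the rest are out.
(9) contrapositive: quill ∉ shelf-W.
(9) contrapositive: anchor ∉ shelf-W.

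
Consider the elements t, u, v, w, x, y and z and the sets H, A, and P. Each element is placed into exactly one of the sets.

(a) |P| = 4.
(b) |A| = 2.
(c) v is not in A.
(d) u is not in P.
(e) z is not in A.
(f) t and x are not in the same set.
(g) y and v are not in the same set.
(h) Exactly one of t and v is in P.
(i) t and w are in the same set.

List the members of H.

From (c): v ∉ A.
From (d): u ∉ P.
From (e): z ∉ A.
Suppose t ∈ H: no assignment then satisfies all the clues, so t ∉ H.

H = {v}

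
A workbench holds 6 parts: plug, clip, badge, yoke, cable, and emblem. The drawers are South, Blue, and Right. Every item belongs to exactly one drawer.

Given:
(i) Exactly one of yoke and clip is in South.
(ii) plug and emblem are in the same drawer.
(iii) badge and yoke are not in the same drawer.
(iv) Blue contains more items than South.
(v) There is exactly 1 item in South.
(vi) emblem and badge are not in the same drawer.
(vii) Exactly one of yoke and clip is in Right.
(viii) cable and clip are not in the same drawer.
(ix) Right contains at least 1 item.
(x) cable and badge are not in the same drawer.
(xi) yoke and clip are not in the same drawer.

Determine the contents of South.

South = {yoke}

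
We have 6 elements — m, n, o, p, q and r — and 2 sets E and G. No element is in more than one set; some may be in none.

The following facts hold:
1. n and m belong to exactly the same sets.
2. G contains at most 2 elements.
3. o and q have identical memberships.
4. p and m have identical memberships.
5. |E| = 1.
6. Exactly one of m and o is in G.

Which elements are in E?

E = {r}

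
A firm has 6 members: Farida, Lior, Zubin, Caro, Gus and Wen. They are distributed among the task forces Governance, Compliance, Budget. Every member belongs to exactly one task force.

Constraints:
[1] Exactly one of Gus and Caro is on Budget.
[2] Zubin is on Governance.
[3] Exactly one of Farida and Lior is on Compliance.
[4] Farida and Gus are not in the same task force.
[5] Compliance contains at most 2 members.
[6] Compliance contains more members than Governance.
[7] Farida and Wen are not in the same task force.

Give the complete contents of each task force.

Governance = {Zubin}; Compliance = {Caro, Farida}; Budget = {Gus, Lior, Wen}

From (2): Zubin ∈ Governance.
Suppose Farida ∈ Governance: no assignment then satisfies all the clues, so Farida ∉ Governance.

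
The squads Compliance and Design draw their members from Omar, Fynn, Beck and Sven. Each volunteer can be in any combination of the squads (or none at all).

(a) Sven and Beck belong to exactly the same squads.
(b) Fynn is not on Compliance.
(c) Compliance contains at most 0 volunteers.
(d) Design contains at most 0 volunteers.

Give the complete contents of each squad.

Compliance = {}; Design = {}

From (b): Fynn ∉ Compliance.
(c): Compliance already has 0, so the rest are out.
(d): Design already has 0, so the rest are out.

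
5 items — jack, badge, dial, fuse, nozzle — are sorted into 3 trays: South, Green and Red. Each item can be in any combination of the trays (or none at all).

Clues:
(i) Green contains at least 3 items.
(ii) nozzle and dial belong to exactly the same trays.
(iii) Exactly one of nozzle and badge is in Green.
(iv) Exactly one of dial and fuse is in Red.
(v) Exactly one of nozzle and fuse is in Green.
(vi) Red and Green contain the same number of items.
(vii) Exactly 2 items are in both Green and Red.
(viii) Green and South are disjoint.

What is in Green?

Green = {dial, jack, nozzle}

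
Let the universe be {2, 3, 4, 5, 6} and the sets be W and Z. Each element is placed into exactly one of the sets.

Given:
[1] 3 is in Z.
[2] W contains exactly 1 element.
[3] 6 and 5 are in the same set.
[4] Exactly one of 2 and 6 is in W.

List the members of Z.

Z = {3, 4, 5, 6}

From (1): 3 ∈ Z.
Suppose 2 ∈ Z: no assignment then satisfies all the clues, so 2 ∉ Z.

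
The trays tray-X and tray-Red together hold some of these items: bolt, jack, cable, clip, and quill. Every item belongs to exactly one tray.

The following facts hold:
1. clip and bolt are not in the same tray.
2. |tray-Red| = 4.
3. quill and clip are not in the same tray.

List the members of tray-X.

tray-X = {clip}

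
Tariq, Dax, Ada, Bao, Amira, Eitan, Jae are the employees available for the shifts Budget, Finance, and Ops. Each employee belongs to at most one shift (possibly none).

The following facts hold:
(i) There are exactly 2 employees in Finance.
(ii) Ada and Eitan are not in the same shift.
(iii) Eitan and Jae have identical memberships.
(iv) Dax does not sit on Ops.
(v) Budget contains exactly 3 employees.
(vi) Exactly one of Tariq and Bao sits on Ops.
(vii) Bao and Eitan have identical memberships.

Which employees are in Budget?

Budget = {Bao, Eitan, Jae}

From (iv): Dax ∉ Ops.
Suppose Tariq ∈ Budget: no assignment then satisfies all the clues, so Tariq ∉ Budget.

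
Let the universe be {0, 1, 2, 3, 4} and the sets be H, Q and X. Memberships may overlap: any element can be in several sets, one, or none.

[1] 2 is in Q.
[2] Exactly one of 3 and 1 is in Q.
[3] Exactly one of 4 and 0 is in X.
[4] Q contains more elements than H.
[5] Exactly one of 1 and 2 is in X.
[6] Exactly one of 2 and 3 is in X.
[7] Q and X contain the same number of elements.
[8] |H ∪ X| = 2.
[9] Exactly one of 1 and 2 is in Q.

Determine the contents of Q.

Q = {2, 3}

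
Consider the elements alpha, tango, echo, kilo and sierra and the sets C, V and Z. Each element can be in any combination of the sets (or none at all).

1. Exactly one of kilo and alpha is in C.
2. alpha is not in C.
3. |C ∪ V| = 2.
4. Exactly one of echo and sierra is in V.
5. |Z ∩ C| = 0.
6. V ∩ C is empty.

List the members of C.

C = {kilo}

From (2): alpha ∉ C.
(1) (exactly one): kilo ∈ C.
(6) (disjoint): kilo ∉ V.
Suppose tango ∈ C: no assignment then satisfies all the clues, so tango ∉ C.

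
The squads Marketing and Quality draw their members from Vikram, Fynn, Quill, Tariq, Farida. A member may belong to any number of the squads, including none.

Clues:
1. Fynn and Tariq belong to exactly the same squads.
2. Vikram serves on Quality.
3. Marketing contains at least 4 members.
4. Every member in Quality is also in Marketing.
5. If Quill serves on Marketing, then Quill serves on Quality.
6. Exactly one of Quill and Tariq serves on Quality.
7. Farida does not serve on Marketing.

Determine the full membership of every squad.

Marketing = {Fynn, Quill, Tariq, Vikram}; Quality = {Quill, Vikram}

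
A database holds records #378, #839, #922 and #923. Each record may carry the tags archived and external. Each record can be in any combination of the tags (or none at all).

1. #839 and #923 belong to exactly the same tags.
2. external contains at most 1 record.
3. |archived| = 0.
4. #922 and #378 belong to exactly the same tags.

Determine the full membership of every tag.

archived = {}; external = {}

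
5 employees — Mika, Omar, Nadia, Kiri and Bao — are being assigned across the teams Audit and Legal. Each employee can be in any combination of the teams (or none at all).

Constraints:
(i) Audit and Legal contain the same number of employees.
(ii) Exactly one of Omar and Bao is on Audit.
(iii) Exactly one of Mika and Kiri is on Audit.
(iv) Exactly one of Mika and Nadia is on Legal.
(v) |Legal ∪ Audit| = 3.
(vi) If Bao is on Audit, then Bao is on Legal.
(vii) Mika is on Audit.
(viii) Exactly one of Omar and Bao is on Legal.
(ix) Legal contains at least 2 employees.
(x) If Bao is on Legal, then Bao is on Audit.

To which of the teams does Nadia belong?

Nadia: Legal

From (vii): Mika ∈ Audit.
(iii) (exactly one): Kiri ∉ Audit.
Suppose Nadia ∈ Audit: no assignment then satisfies all the clues, so Nadia ∉ Audit.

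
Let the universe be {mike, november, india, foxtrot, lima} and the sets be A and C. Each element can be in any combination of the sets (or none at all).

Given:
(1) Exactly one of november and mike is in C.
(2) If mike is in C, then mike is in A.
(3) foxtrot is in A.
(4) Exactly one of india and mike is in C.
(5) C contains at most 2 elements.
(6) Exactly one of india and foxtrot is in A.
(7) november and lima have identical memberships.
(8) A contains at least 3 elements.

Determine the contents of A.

A = {foxtrot, lima, mike, november}

From (3): foxtrot ∈ A.
(6) (exactly one): india ∉ A.
Suppose mike ∉ A: no assignment then satisfies all the clues, so mike ∈ A.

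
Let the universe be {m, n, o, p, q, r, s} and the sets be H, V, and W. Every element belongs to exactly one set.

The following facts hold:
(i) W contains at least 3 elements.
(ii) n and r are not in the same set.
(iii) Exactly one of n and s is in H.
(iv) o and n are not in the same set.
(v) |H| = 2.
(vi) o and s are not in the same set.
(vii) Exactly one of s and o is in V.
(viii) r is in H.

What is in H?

H = {r, s}

From (viii): r ∈ H.
(ii): n ∉ H.
(iii) (exactly one): s ∈ H.
(v): H already has 2, so the rest are out.
(vii) (exactly one): o ∈ V.
(iv): n ∉ V.
Only one set left: n ∈ W.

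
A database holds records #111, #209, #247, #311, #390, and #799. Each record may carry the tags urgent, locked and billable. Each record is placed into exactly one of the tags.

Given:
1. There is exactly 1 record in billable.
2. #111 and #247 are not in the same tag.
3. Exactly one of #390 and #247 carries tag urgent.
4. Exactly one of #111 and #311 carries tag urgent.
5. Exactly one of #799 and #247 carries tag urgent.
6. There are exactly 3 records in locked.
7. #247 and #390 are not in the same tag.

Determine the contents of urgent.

urgent = {#247, #311}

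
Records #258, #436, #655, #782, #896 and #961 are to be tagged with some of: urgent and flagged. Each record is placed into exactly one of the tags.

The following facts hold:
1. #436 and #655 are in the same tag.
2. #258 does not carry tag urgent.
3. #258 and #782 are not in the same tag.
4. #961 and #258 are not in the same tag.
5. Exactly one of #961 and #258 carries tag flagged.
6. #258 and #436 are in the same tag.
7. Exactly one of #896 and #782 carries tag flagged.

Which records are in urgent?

From (2): #258 ∉ urgent.
(6): #436 matches #258: #436 ∉ urgent.
Only one tag left: #258 ∈ flagged.
Only one tag left: #436 ∈ flagged.
(1): #655 matches #436: #655 ∉ urgent.
(1): #655 matches #436: #655 ∈ flagged.
(3): #782 ∉ flagged.
(4): #961 ∉ flagged.
(7) (exactly one): #896 ∈ flagged.
Only one tag left: #782 ∈ urgent.
Only one tag left: #961 ∈ urgent.

urgent = {#782, #961}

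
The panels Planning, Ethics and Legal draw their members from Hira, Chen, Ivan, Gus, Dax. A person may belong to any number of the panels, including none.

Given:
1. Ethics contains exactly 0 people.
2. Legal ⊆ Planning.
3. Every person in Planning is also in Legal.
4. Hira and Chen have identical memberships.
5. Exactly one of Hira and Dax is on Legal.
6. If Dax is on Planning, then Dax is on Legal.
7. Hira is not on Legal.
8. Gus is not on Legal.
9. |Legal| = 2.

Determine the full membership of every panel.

From (7): Hira ∉ Legal.
From (8): Gus ∉ Legal.
(1): Ethics already has 0, so the rest are out.
(3) contrapositive: Hira ∉ Planning.
(3) contrapositive: Gus ∉ Planning.
(4): Chen matches Hira: Chen ∉ Planning.
(4): Chen matches Hira: Chen ∉ Legal.
(5) (exactly one): Dax ∈ Legal.
(9): only 2 candidates remain for Legal, so all are in.
(2) with Ivan ∈ Legal: Ivan ∈ Planning.
(2) with Dax ∈ Legal: Dax ∈ Planning.

Planning = {Dax, Ivan}; Ethics = {}; Legal = {Dax, Ivan}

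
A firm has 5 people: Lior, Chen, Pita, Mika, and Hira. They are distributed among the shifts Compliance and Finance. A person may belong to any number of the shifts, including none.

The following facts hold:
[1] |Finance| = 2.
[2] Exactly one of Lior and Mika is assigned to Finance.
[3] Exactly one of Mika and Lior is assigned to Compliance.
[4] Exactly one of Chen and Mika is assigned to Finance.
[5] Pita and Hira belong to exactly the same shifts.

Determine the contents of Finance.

Finance = {Chen, Lior}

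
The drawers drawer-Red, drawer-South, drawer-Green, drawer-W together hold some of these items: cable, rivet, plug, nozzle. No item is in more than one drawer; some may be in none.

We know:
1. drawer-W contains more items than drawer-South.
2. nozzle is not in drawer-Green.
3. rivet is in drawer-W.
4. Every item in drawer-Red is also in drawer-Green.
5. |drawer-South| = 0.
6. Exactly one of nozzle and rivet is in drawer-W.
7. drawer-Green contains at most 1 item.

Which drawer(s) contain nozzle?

From (2): nozzle ∉ drawer-Green.
From (3): rivet ∈ drawer-W.
(4) contrapositive: nozzle ∉ drawer-Red.
(5): drawer-South already has 0, so the rest are out.
(6) (exactly one): nozzle ∉ drawer-W.

nozzle: none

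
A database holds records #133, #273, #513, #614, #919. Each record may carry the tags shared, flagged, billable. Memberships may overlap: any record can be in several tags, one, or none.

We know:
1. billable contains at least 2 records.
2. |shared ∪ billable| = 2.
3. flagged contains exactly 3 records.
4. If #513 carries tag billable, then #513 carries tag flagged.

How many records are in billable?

2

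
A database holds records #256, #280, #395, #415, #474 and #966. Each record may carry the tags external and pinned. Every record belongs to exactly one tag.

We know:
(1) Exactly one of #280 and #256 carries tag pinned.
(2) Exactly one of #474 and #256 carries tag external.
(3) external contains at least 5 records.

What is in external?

external = {#280, #395, #415, #474, #966}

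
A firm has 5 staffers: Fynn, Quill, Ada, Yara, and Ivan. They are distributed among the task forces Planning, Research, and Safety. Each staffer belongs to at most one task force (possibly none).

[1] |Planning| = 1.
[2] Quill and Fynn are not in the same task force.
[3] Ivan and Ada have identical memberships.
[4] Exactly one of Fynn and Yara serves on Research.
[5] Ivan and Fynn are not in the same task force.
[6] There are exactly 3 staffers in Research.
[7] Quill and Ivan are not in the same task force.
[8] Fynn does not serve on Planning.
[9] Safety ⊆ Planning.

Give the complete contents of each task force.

Planning = {Quill}; Research = {Ada, Ivan, Yara}; Safety = {}

From (8): Fynn ∉ Planning.
(9) contrapositive: Fynn ∉ Safety.
Suppose Fynn ∈ Research: no assignment then satisfies all the clues, so Fynn ∉ Research.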